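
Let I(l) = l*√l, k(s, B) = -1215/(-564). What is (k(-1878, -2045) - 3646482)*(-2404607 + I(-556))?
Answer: 1648449980938077/188 + 190579622658*I*√139/47 ≈ 8.7684e+12 + 4.7806e+10*I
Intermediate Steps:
k(s, B) = 405/188 (k(s, B) = -1215*(-1/564) = 405/188)
I(l) = l^(3/2)
(k(-1878, -2045) - 3646482)*(-2404607 + I(-556)) = (405/188 - 3646482)*(-2404607 + (-556)^(3/2)) = -685538211*(-2404607 - 1112*I*√139)/188 = 1648449980938077/188 + 190579622658*I*√139/47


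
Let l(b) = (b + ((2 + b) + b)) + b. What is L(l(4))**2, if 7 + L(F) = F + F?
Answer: 841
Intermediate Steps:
l(b) = 2 + 4*b (l(b) = (b + (2 + 2*b)) + b = (2 + 3*b) + b = 2 + 4*b)
L(F) = -7 + 2*F (L(F) = -7 + (F + F) = -7 + 2*F)
L(l(4))**2 = (-7 + 2*(2 + 4*4))**2 = (-7 + 2*(2 + 16))**2 = (-7 + 2*18)**2 = (-7 + 36)**2 = 29**2 = 841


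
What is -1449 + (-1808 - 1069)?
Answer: -4326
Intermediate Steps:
-1449 + (-1808 - 1069) = -1449 - 2877 = -4326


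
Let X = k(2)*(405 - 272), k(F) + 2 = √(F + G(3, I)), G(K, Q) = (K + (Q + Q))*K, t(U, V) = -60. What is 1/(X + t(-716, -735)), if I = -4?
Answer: -326/336233 - 133*I*√13/336233 ≈ -0.00096957 - 0.0014262*I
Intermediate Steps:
G(K, Q) = K*(K + 2*Q) (G(K, Q) = (K + 2*Q)*K = K*(K + 2*Q))
k(F) = -2 + √(-15 + F) (k(F) = -2 + √(F + 3*(3 + 2*(-4))) = -2 + √(F + 3*(3 - 8)) = -2 + √(F + 3*(-5)) = -2 + √(F - 15) = -2 + √(-15 + F))
X = -266 + 133*I*√13 (X = (-2 + √(-15 + 2))*(405 - 272) = (-2 + √(-13))*133 = (-2 + I*√13)*133 = -266 + 133*I*√13 ≈ -266.0 + 479.54*I)
1/(X + t(-716, -735)) = 1/((-266 + 133*I*√13) - 60) = 1/(-326 + 133*I*√13)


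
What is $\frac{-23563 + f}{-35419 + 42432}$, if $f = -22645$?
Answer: $- \frac{46208}{7013} \approx -6.5889$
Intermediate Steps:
$\frac{-23563 + f}{-35419 + 42432} = \frac{-23563 - 22645}{-35419 + 42432} = - \frac{46208}{7013}$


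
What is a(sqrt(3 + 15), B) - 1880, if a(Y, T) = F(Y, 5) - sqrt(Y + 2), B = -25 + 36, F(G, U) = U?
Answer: -1875 - sqrt(2 + 3*sqrt(2)) ≈ -1877.5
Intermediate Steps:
B = 11
a(Y, T) = 5 - sqrt(2 + Y) (a(Y, T) = 5 - sqrt(Y + 2) = 5 - sqrt(2 + Y))
a(sqrt(3 + 15), B) - 1880 = (5 - sqrt(2 + sqrt(3 + 15))) - 1880 = (5 - sqrt(2 + sqrt(18))) - 1880 = (5 - sqrt(2 + 3*sqrt(2))) - 1880 = -1875 - sqrt(2 + 3*sqrt(2))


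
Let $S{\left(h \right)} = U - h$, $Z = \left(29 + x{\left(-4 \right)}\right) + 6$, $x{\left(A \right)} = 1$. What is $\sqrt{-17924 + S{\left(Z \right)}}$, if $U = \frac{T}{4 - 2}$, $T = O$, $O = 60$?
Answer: $i \sqrt{17930} \approx 133.9 i$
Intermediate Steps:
$T = 60$
$Z = 36$ ($Z = \left(29 + 1\right) + 6 = 30 + 6 = 36$)
$U = 30$ ($U = \frac{60}{4 - 2} = \frac{60}{2} = 60 \cdot \frac{1}{2} = 30$)
$S{\left(h \right)} = 30 - h$
$\sqrt{-17924 + S{\left(Z \right)}} = \sqrt{-17924 + \left(30 - 36\right)} = \sqrt{-17924 - 6} = \sqrt{-17930} = i \sqrt{17930}$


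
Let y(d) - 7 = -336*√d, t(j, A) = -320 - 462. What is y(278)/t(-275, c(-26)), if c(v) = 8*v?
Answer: -7/782 + 168*√278/391 ≈ 7.1550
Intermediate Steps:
t(j, A) = -782
y(d) = 7 - 336*√d
y(278)/t(-275, c(-26)) = (7 - 336*√278)/(-782) = (7 - 336*√278)*(-1/782) = -7/782 + 168*√278/391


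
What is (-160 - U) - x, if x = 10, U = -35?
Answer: -135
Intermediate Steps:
(-160 - U) - x = (-160 - 1*(-35)) - 1*10 = (-160 + 35) - 10 = -125 - 10 = -135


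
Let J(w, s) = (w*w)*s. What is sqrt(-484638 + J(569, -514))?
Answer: 8*I*sqrt(2607778) ≈ 12919.0*I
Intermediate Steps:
J(w, s) = s*w**2 (J(w, s) = w**2*s = s*w**2)
sqrt(-484638 + J(569, -514)) = sqrt(-484638 - 514*569**2) = sqrt(-484638 - 514*323761) = sqrt(-484638 - 166413154) = sqrt(-166897792) = 8*I*sqrt(2607778)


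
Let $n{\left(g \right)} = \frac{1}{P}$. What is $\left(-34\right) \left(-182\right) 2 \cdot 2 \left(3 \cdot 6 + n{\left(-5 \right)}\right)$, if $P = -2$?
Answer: $433160$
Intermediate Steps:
$n{\left(g \right)} = - \frac{1}{2}$ ($n{\left(g \right)} = \frac{1}{-2} = - \frac{1}{2}$)
$\left(-34\right) \left(-182\right) 2 \cdot 2 \left(3 \cdot 6 + n{\left(-5 \right)}\right) = \left(-34\right) \left(-182\right) 2 \cdot 2 \left(3 \cdot 6 - \frac{1}{2}\right) = 6188 \cdot 4 \left(18 - \frac{1}{2}\right) = 6188 \cdot 4 \cdot \frac{35}{2} = 6188 \cdot 70 = 433160$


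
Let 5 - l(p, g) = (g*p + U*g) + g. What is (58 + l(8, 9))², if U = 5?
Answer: 3969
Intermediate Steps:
l(p, g) = 5 - 6*g - g*p (l(p, g) = 5 - ((g*p + 5*g) + g) = 5 - ((5*g + g*p) + g) = 5 - (6*g + g*p) = 5 + (-6*g - g*p) = 5 - 6*g - g*p)
(58 + l(8, 9))² = (58 + (5 - 6*9 - 1*9*8))² = (58 + (5 - 54 - 72))² = (58 - 121)² = (-63)² = 3969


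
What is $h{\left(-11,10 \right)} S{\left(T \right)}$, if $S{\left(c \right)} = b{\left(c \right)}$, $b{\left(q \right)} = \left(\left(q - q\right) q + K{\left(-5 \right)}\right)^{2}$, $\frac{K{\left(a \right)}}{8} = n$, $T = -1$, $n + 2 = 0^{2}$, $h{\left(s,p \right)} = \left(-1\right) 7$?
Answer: $-1792$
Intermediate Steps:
$h{\left(s,p \right)} = -7$
$n = -2$ ($n = -2 + 0^{2} = -2 + 0 = -2$)
$K{\left(a \right)} = -16$ ($K{\left(a \right)} = 8 \left(-2\right) = -16$)
$b{\left(q \right)} = 256$ ($b{\left(q \right)} = \left(\left(q - q\right) q - 16\right)^{2} = \left(0 q - 16\right)^{2} = \left(0 - 16\right)^{2} = \left(-16\right)^{2} = 256$)
$S{\left(c \right)} = 256$
$h{\left(-11,10 \right)} S{\left(T \right)} = \left(-7\right) 256 = -1792$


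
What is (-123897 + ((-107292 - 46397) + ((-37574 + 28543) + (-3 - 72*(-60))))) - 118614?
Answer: -400914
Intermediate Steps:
(-123897 + ((-107292 - 46397) + ((-37574 + 28543) + (-3 - 72*(-60))))) - 118614 = (-123897 + (-153689 + (-9031 + (-3 + 4320)))) - 118614 = (-123897 + (-153689 + (-9031 + 4317))) - 118614 = (-123897 + (-153689 - 4714)) - 118614 = (-123897 - 158403) - 118614 = -282300 - 118614 = -400914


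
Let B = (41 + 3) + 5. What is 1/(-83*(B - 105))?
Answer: 1/4648 ≈ 0.00021515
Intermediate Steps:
B = 49 (B = 44 + 5 = 49)
1/(-83*(B - 105)) = 1/(-83*(49 - 105)) = 1/(-83*(-56)) = 1/4648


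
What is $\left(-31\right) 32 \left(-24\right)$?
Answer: $23808$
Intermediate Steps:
$\left(-31\right) 32 \left(-24\right) = \left(-992\right) \left(-24\right) = 23808$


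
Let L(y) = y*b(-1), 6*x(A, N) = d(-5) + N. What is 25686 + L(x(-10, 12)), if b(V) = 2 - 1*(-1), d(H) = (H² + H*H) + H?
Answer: 51429/2 ≈ 25715.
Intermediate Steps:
d(H) = H + 2*H² (d(H) = (H² + H²) + H = 2*H² + H = H + 2*H²)
b(V) = 3 (b(V) = 2 + 1 = 3)
x(A, N) = 15/2 + N/6 (x(A, N) = (-5*(1 + 2*(-5)) + N)/6 = (-5*(1 - 10) + N)/6 = (-5*(-9) + N)/6 = (45 + N)/6 = 15/2 + N/6)
L(y) = 3*y (L(y) = y*3 = 3*y)
25686 + L(x(-10, 12)) = 25686 + 3*(15/2 + (⅙)*12) = 25686 + 3*(15/2 + 2) = 25686 + 3*(19/2) = 25686 + 57/2 = 51429/2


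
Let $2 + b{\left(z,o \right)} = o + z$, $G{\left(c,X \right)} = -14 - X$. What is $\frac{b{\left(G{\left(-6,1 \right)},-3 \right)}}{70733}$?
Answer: $- \frac{20}{70733} \approx -0.00028275$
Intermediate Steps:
$b{\left(z,o \right)} = -2 + o + z$ ($b{\left(z,o \right)} = -2 + \left(o + z\right) = -2 + o + z$)
$\frac{b{\left(G{\left(-6,1 \right)},-3 \right)}}{70733} = \frac{-2 - 3 - 15}{70733} = \left(-2 - 3 - 15\right) \frac{1}{70733} = \left(-20\right) \frac{1}{70733} = - \frac{20}{70733}$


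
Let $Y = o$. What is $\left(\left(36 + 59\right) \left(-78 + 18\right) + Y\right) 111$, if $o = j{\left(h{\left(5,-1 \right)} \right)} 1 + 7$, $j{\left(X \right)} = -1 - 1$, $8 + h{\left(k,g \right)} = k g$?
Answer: $-632145$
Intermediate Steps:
$h{\left(k,g \right)} = -8 + g k$ ($h{\left(k,g \right)} = -8 + k g = -8 + g k$)
$j{\left(X \right)} = -2$
$o = 5$ ($o = \left(-2\right) 1 + 7 = -2 + 7 = 5$)
$Y = 5$
$\left(\left(36 + 59\right) \left(-78 + 18\right) + Y\right) 111 = \left(\left(36 + 59\right) \left(-78 + 18\right) + 5\right) 111 = \left(95 \left(-60\right) + 5\right) 111 = \left(-5700 + 5\right) 111 = \left(-5695\right) 111 = -632145$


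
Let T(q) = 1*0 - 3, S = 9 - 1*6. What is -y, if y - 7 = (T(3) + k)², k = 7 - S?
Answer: -8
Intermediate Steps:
S = 3 (S = 9 - 6 = 3)
T(q) = -3 (T(q) = 0 - 3 = -3)
k = 4 (k = 7 - 1*3 = 7 - 3 = 4)
y = 8 (y = 7 + (-3 + 4)² = 7 + 1² = 7 + 1 = 8)
-y = -1*8 = -8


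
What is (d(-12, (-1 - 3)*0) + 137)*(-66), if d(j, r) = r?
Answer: -9042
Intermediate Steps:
(d(-12, (-1 - 3)*0) + 137)*(-66) = ((-1 - 3)*0 + 137)*(-66) = (-4*0 + 137)*(-66) = (0 + 137)*(-66) = 137*(-66) = -9042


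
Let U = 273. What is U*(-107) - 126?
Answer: -29337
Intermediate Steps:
U*(-107) - 126 = 273*(-107) - 126 = -29211 - 126 = -29337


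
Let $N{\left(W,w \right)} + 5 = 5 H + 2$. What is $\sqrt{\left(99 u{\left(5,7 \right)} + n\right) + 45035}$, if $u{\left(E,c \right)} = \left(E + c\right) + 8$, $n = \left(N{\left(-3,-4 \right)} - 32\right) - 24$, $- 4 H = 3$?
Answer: $\frac{\sqrt{187809}}{2} \approx 216.68$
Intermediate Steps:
$H = - \frac{3}{4}$ ($H = \left(- \frac{1}{4}\right) 3 = - \frac{3}{4} \approx -0.75$)
$N{\left(W,w \right)} = - \frac{27}{4}$ ($N{\left(W,w \right)} = -5 + \left(5 \left(- \frac{3}{4}\right) + 2\right) = -5 + \left(- \frac{15}{4} + 2\right) = -5 - \frac{7}{4} = - \frac{27}{4}$)
$n = - \frac{251}{4}$ ($n = \left(- \frac{27}{4} - 32\right) - 24 = - \frac{155}{4} - 24 = - \frac{251}{4} \approx -62.75$)
$u{\left(E,c \right)} = 8 + E + c$
$\sqrt{\left(99 u{\left(5,7 \right)} + n\right) + 45035} = \sqrt{\left(99 \left(8 + 5 + 7\right) - \frac{251}{4}\right) + 45035} = \sqrt{\left(99 \cdot 20 - \frac{251}{4}\right) + 45035} = \sqrt{\left(1980 - \frac{251}{4}\right) + 45035} = \sqrt{\frac{7669}{4} + 45035} = \sqrt{\frac{187809}{4}} = \frac{\sqrt{187809}}{2}$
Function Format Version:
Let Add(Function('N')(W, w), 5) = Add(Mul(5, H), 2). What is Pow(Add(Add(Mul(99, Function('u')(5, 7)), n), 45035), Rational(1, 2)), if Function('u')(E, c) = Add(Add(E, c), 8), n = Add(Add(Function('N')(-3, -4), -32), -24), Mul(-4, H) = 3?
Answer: Mul(Rational(1, 2), Pow(187809, Rational(1, 2))) ≈ 216.68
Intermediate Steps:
H = Rational(-3, 4) (H = Mul(Rational(-1, 4), 3) = Rational(-3, 4) ≈ -0.75000)
Function('N')(W, w) = Rational(-27, 4) (Function('N')(W, w) = Add(-5, Add(Mul(5, Rational(-3, 4)), 2)) = Add(-5, Add(Rational(-15, 4), 2)) = Add(-5, Rational(-7, 4)) = Rational(-27, 4))
n = Rational(-251, 4) (n = Add(Add(Rational(-27, 4), -32), -24) = Add(Rational(-155, 4), -24) = Rational(-251, 4) ≈ -62.750)
Function('u')(E, c) = Add(8, E, c)
Pow(Add(Add(Mul(99, Function('u')(5, 7)), n), 45035), Rational(1, 2)) = Pow(Add(Add(Mul(99, Add(8, 5, 7)), Rational(-251, 4)), 45035), Rational(1, 2)) = Pow(Add(Add(Mul(99, 20), Rational(-251, 4)), 45035), Rational(1, 2)) = Pow(Add(Add(1980, Rational(-251, 4)), 45035), Rational(1, 2)) = Pow(Add(Rational(7669, 4), 45035), Rational(1, 2)) = Pow(Rational(187809, 4), Rational(1, 2)) = Mul(Rational(1, 2), Pow(187809, Rational(1, 2)))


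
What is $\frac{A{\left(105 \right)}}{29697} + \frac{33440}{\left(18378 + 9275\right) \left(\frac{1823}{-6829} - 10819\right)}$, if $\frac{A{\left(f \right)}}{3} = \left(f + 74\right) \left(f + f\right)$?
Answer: $\frac{38399604367125370}{10112499926511189} \approx 3.7972$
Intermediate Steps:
$A{\left(f \right)} = 6 f \left(74 + f\right)$ ($A{\left(f \right)} = 3 \left(f + 74\right) \left(f + f\right) = 3 \left(74 + f\right) 2 f = 3 \cdot 2 f \left(74 + f\right) = 6 f \left(74 + f\right)$)
$\frac{A{\left(105 \right)}}{29697} + \frac{33440}{\left(18378 + 9275\right) \left(\frac{1823}{-6829} - 10819\right)} = \frac{6 \cdot 105 \left(74 + 105\right)}{29697} + \frac{33440}{\left(18378 + 9275\right) \left(\frac{1823}{-6829} - 10819\right)} = 6 \cdot 105 \cdot 179 \cdot \frac{1}{29697} + \frac{33440}{27653 \left(1823 \left(- \frac{1}{6829}\right) - 10819\right)} = 112770 \cdot \frac{1}{29697} + \frac{33440}{27653 \left(- \frac{1823}{6829} - 10819\right)} = \frac{37590}{9899} + \frac{33440}{27653 \left(- \frac{73884774}{6829}\right)} = \frac{37590}{9899} + \frac{33440}{- \frac{2043135655422}{6829}} = \frac{37590}{9899} + 33440 \left(- \frac{6829}{2043135655422}\right) = \frac{37590}{9899} - \frac{114180880}{1021567827711} = \frac{38399604367125370}{10112499926511189}$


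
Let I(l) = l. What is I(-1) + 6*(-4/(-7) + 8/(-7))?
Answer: -31/7 ≈ -4.4286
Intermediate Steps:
I(-1) + 6*(-4/(-7) + 8/(-7)) = -1 + 6*(-4/(-7) + 8/(-7)) = -1 + 6*(-4*(-1/7) + 8*(-1/7)) = -1 + 6*(4/7 - 8/7) = -1 + 6*(-4/7) = -1 - 24/7 = -31/7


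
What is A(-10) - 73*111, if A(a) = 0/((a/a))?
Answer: -8103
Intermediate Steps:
A(a) = 0 (A(a) = 0/1 = 0*1 = 0)
A(-10) - 73*111 = 0 - 73*111 = 0 - 8103 = -8103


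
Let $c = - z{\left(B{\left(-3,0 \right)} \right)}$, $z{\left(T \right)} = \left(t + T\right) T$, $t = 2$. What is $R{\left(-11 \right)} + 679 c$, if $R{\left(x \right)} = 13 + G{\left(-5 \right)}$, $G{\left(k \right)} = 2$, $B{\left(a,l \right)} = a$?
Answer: $-2022$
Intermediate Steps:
$z{\left(T \right)} = T \left(2 + T\right)$ ($z{\left(T \right)} = \left(2 + T\right) T = T \left(2 + T\right)$)
$c = -3$ ($c = - \left(-3\right) \left(2 - 3\right) = - \left(-3\right) \left(-1\right) = \left(-1\right) 3 = -3$)
$R{\left(x \right)} = 15$ ($R{\left(x \right)} = 13 + 2 = 15$)
$R{\left(-11 \right)} + 679 c = 15 + 679 \left(-3\right) = 15 - 2037 = -2022$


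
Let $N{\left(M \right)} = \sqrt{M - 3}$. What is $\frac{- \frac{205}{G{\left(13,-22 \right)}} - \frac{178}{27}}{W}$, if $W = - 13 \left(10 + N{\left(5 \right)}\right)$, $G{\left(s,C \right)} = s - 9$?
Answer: $\frac{31235}{68796} - \frac{6247 \sqrt{2}}{137592} \approx 0.38981$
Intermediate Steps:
$G{\left(s,C \right)} = -9 + s$
$N{\left(M \right)} = \sqrt{-3 + M}$
$W = -130 - 13 \sqrt{2}$ ($W = - 13 \left(10 + \sqrt{-3 + 5}\right) = - 13 \left(10 + \sqrt{2}\right) = -130 - 13 \sqrt{2} \approx -148.38$)
$\frac{- \frac{205}{G{\left(13,-22 \right)}} - \frac{178}{27}}{W} = \frac{- \frac{205}{-9 + 13} - \frac{178}{27}}{-130 - 13 \sqrt{2}} = \frac{- \frac{205}{4} - \frac{178}{27}}{-130 - 13 \sqrt{2}} = - \frac{6247}{108 \left(-130 - 13 \sqrt{2}\right)}$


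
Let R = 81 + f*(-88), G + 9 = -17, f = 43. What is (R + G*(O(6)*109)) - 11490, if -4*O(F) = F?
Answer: -10942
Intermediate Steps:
O(F) = -F/4
G = -26 (G = -9 - 17 = -26)
R = -3703 (R = 81 + 43*(-88) = 81 - 3784 = -3703)
(R + G*(O(6)*109)) - 11490 = (-3703 - 26*(-1/4*6)*109) - 11490 = (-3703 - (-39)*109) - 11490 = (-3703 - 26*(-327/2)) - 11490 = (-3703 + 4251) - 11490 = 548 - 11490 = -10942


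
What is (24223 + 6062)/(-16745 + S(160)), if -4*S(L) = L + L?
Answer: -9/5 ≈ -1.8000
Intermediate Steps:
S(L) = -L/2 (S(L) = -(L + L)/4 = -L/2)
(24223 + 6062)/(-16745 + S(160)) = (24223 + 6062)/(-16745 - ½*160) = 30285/(-16745 - 80) = 30285/(-16825) = 30285*(-1/16825) = -9/5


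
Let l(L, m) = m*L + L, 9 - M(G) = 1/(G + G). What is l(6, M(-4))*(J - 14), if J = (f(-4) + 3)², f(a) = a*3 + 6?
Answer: -1215/4 ≈ -303.75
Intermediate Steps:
M(G) = 9 - 1/(2*G) (M(G) = 9 - 1/(G + G) = 9 - 1/(2*G))
l(L, m) = L + L*m (l(L, m) = L*m + L = L + L*m)
f(a) = 6 + 3*a (f(a) = 3*a + 6 = 6 + 3*a)
J = 9 (J = ((6 + 3*(-4)) + 3)² = ((6 - 12) + 3)² = (-6 + 3)² = (-3)² = 9)
l(6, M(-4))*(J - 14) = (6*(1 + (9 - ½/(-4))))*(9 - 14) = (6*(1 + (9 - ½*(-¼))))*(-5) = (6*(1 + (9 + ⅛)))*(-5) = (6*(1 + 73/8))*(-5) = (6*(81/8))*(-5) = (243/4)*(-5) = -1215/4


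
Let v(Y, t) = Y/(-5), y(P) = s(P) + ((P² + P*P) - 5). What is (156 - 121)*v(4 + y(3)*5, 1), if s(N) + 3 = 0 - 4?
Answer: -238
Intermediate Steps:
s(N) = -7 (s(N) = -3 + (0 - 4) = -3 - 4 = -7)
y(P) = -12 + 2*P² (y(P) = -7 + ((P² + P*P) - 5) = -7 + ((P² + P²) - 5) = -7 + (2*P² - 5) = -7 + (-5 + 2*P²) = -12 + 2*P²)
v(Y, t) = -Y/5 (v(Y, t) = Y*(-⅕) = -Y/5)
(156 - 121)*v(4 + y(3)*5, 1) = (156 - 121)*(-(4 + (-12 + 2*3²)*5)/5) = 35*(-(4 + (-12 + 2*9)*5)/5) = 35*(-(4 + (-12 + 18)*5)/5) = 35*(-(4 + 6*5)/5) = 35*(-(4 + 30)/5) = 35*(-⅕*34) = 35*(-34/5) = -238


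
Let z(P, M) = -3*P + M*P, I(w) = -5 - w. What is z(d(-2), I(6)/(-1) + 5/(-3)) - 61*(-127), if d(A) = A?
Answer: 23203/3 ≈ 7734.3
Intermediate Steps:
z(d(-2), I(6)/(-1) + 5/(-3)) - 61*(-127) = -2*(-3 + ((-5 - 1*6)/(-1) + 5/(-3))) - 61*(-127) = -2*(-3 + ((-5 - 6)*(-1) + 5*(-⅓))) + 7747 = -2*(-3 + (-11*(-1) - 5/3)) + 7747 = -2*(-3 + (11 - 5/3)) + 7747 = -2*(-3 + 28/3) + 7747 = -2*19/3 + 7747 = -38/3 + 7747 = 23203/3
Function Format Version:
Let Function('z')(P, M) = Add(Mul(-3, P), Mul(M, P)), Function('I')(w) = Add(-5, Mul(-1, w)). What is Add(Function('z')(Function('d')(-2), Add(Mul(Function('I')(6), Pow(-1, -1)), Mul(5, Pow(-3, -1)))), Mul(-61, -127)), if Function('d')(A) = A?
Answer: Rational(23203, 3) ≈ 7734.3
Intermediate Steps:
Add(Function('z')(Function('d')(-2), Add(Mul(Function('I')(6), Pow(-1, -1)), Mul(5, Pow(-3, -1)))), Mul(-61, -127)) = Add(Mul(-2, Add(-3, Add(Mul(Add(-5, Mul(-1, 6)), Pow(-1, -1)), Mul(5, Pow(-3, -1))))), Mul(-61, -127)) = Add(Mul(-2, Add(-3, Add(Mul(Add(-5, -6), -1), Mul(5, Rational(-1, 3))))), 7747) = Add(Mul(-2, Add(-3, Add(Mul(-11, -1), Rational(-5, 3)))), 7747) = Add(Mul(-2, Add(-3, Add(11, Rational(-5, 3)))), 7747) = Add(Mul(-2, Add(-3, Rational(28, 3))), 7747) = Add(Mul(-2, Rational(19, 3)), 7747) = Add(Rational(-38, 3), 7747) = Rational(23203, 3)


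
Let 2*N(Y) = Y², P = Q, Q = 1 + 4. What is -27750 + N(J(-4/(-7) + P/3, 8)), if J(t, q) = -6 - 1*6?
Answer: -27678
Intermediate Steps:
Q = 5
P = 5
J(t, q) = -12 (J(t, q) = -6 - 6 = -12)
N(Y) = Y²/2
-27750 + N(J(-4/(-7) + P/3, 8)) = -27750 + (½)*(-12)² = -27750 + (½)*144 = -27750 + 72 = -27678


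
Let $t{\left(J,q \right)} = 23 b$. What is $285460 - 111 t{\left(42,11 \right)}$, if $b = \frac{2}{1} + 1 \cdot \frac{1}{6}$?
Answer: $\frac{559857}{2} \approx 2.7993 \cdot 10^{5}$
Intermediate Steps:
$b = \frac{13}{6}$ ($b = 2 \cdot 1 + 1 \cdot \frac{1}{6} = 2 + \frac{1}{6} = \frac{13}{6} \approx 2.1667$)
$t{\left(J,q \right)} = \frac{299}{6}$ ($t{\left(J,q \right)} = 23 \cdot \frac{13}{6} = \frac{299}{6}$)
$285460 - 111 t{\left(42,11 \right)} = 285460 - \frac{11063}{2} = \frac{559857}{2}$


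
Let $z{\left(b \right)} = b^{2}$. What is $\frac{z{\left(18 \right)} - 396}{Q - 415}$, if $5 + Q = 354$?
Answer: $\frac{12}{11} \approx 1.0909$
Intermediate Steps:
$Q = 349$ ($Q = -5 + 354 = 349$)
$\frac{z{\left(18 \right)} - 396}{Q - 415} = \frac{18^{2} - 396}{349 - 415} = \frac{324 - 396}{-66} = \left(-72\right) \left(- \frac{1}{66}\right) = \frac{12}{11}$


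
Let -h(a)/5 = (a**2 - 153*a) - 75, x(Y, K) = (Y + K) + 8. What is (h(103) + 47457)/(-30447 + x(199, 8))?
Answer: -36791/15116 ≈ -2.4339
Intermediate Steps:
x(Y, K) = 8 + K + Y (x(Y, K) = (K + Y) + 8 = 8 + K + Y)
h(a) = 375 - 5*a**2 + 765*a (h(a) = -5*((a**2 - 153*a) - 75) = -5*(-75 + a**2 - 153*a) = 375 - 5*a**2 + 765*a)
(h(103) + 47457)/(-30447 + x(199, 8)) = ((375 - 5*103**2 + 765*103) + 47457)/(-30447 + (8 + 8 + 199)) = ((375 - 5*10609 + 78795) + 47457)/(-30447 + 215) = ((375 - 53045 + 78795) + 47457)/(-30232) = (26125 + 47457)*(-1/30232) = 73582*(-1/30232) = -36791/15116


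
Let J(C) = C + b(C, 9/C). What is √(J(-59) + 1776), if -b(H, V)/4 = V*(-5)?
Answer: √5966257/59 ≈ 41.400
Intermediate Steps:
b(H, V) = 20*V (b(H, V) = -4*V*(-5) = -(-20)*V = 20*V)
J(C) = C + 180/C (J(C) = C + 20*(9/C) = C + 180/C)
√(J(-59) + 1776) = √((-59 + 180/(-59)) + 1776) = √((-59 + 180*(-1/59)) + 1776) = √((-59 - 180/59) + 1776) = √(-3661/59 + 1776) = √(101123/59) = √5966257/59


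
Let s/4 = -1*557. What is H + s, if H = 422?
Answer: -1806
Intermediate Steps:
s = -2228 (s = 4*(-1*557) = 4*(-557) = -2228)
H + s = 422 - 2228 = -1806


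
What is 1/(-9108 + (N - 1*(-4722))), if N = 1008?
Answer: -1/3378 ≈ -0.00029603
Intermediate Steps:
1/(-9108 + (N - 1*(-4722))) = 1/(-9108 + (1008 - 1*(-4722))) = 1/(-9108 + (1008 + 4722)) = 1/(-9108 + 5730) = 1/(-3378) = -1/3378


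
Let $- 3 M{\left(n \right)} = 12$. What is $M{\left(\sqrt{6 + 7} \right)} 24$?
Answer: $-96$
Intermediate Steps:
$M{\left(n \right)} = -4$ ($M{\left(n \right)} = \left(- \frac{1}{3}\right) 12 = -4$)
$M{\left(\sqrt{6 + 7} \right)} 24 = \left(-4\right) 24 = -96$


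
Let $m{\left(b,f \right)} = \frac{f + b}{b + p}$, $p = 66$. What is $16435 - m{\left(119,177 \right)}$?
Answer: $\frac{82167}{5} \approx 16433.0$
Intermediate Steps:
$m{\left(b,f \right)} = \frac{b + f}{66 + b}$ ($m{\left(b,f \right)} = \frac{f + b}{b + 66} = \frac{b + f}{66 + b}$)
$16435 - m{\left(119,177 \right)} = 16435 - \frac{119 + 177}{66 + 119} = 16435 - \frac{1}{185} \cdot 296 = 16435 - \frac{8}{5} = \frac{82167}{5}$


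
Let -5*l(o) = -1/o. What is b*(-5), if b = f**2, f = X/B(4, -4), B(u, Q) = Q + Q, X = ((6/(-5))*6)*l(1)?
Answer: -81/500 ≈ -0.16200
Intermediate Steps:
l(o) = 1/(5*o) (l(o) = -(-1)/(5*o) = 1/(5*o))
X = -36/25 (X = ((6/(-5))*6)*((1/5)/1) = ((6*(-1/5))*6)*((1/5)*1) = -6/5*6*(1/5) = -36/5*1/5 = -36/25 ≈ -1.4400)
B(u, Q) = 2*Q
f = 9/50 (f = -36/(25*(2*(-4))) = -36/25/(-8) = -36/25*(-1/8) = 9/50 ≈ 0.18000)
b = 81/2500 (b = (9/50)**2 = 81/2500 ≈ 0.032400)
b*(-5) = (81/2500)*(-5) = -81/500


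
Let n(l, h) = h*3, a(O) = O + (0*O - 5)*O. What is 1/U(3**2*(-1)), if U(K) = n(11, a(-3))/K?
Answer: -1/4 ≈ -0.25000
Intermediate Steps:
a(O) = -4*O (a(O) = O + (0 - 5)*O = O - 5*O = -4*O)
n(l, h) = 3*h
U(K) = 36/K (U(K) = (3*(-4*(-3)))/K = (3*12)/K = 36/K)
1/U(3**2*(-1)) = 1/(36/((3**2*(-1)))) = 1/(36/((9*(-1)))) = 1/(36/(-9)) = 1/(36*(-1/9)) = 1/(-4) = -1/4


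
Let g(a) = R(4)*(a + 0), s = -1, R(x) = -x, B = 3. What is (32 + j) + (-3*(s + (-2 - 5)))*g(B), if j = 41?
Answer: -215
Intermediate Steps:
g(a) = -4*a (g(a) = (-1*4)*(a + 0) = -4*a)
(32 + j) + (-3*(s + (-2 - 5)))*g(B) = (32 + 41) + (-3*(-1 + (-2 - 5)))*(-4*3) = 73 - 3*(-1 - 7)*(-12) = 73 - 3*(-8)*(-12) = 73 + 24*(-12) = 73 - 288 = -215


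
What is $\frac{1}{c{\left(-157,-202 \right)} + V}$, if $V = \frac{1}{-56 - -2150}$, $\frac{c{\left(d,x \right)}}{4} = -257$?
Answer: $- \frac{2094}{2152631} \approx -0.00097276$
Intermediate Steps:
$c{\left(d,x \right)} = -1028$ ($c{\left(d,x \right)} = 4 \left(-257\right) = -1028$)
$V = \frac{1}{2094}$ ($V = \frac{1}{-56 + 2150} = \frac{1}{2094} \approx 0.00047755$)
$\frac{1}{c{\left(-157,-202 \right)} + V} = \frac{1}{-1028 + \frac{1}{2094}} = \frac{1}{- \frac{2152631}{2094}} = - \frac{2094}{2152631}$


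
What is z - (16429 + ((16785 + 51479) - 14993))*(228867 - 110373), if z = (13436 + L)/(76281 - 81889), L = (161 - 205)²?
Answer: -11579162587443/1402 ≈ -8.2590e+9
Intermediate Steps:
L = 1936 (L = (-44)² = 1936)
z = -3843/1402 (z = (13436 + 1936)/(76281 - 81889) = 15372/(-5608) = 15372*(-1/5608) = -3843/1402 ≈ -2.7411)
z - (16429 + ((16785 + 51479) - 14993))*(228867 - 110373) = -3843/1402 - (16429 + ((16785 + 51479) - 14993))*(228867 - 110373) = -3843/1402 - (16429 + (68264 - 14993))*118494 = -3843/1402 - (16429 + 53271)*118494 = -3843/1402 - 69700*118494 = -3843/1402 - 1*8259031800 = -3843/1402 - 8259031800 = -11579162587443/1402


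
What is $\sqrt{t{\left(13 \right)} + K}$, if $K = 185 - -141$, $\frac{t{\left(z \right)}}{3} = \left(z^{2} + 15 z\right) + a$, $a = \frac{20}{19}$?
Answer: $\frac{\sqrt{513038}}{19} \approx 37.698$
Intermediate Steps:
$a = \frac{20}{19}$ ($a = 20 \cdot \frac{1}{19} = \frac{20}{19} \approx 1.0526$)
$t{\left(z \right)} = \frac{60}{19} + 3 z^{2} + 45 z$ ($t{\left(z \right)} = 3 \left(\left(z^{2} + 15 z\right) + \frac{20}{19}\right) = 3 \left(\frac{20}{19} + z^{2} + 15 z\right) = \frac{60}{19} + 3 z^{2} + 45 z$)
$K = 326$ ($K = 185 + 141 = 326$)
$\sqrt{t{\left(13 \right)} + K} = \sqrt{\left(\frac{60}{19} + 3 \cdot 13^{2} + 45 \cdot 13\right) + 326} = \sqrt{\left(\frac{60}{19} + 3 \cdot 169 + 585\right) + 326} = \sqrt{\left(\frac{60}{19} + 507 + 585\right) + 326} = \sqrt{\frac{20808}{19} + 326} = \sqrt{\frac{27002}{19}} = \frac{\sqrt{513038}}{19}$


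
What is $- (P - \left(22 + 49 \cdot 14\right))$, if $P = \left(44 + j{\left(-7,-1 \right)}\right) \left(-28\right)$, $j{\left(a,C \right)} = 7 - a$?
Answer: $2332$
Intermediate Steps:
$P = -1624$ ($P = \left(44 + \left(7 - -7\right)\right) \left(-28\right) = \left(44 + \left(7 + 7\right)\right) \left(-28\right) = \left(44 + 14\right) \left(-28\right) = 58 \left(-28\right) = -1624$)
$- (P - \left(22 + 49 \cdot 14\right)) = - (-1624 - \left(22 + 49 \cdot 14\right)) = - (-1624 - \left(22 + 686\right)) = - (-1624 - 708) = \left(-1\right) \left(-2332\right) = 2332$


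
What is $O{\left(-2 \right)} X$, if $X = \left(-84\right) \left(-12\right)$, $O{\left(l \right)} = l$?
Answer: $-2016$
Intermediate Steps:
$X = 1008$
$O{\left(-2 \right)} X = \left(-2\right) 1008 = -2016$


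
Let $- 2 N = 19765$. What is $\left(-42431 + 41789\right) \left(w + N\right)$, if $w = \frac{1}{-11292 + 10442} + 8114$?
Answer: $\frac{482535546}{425} \approx 1.1354 \cdot 10^{6}$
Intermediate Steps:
$N = - \frac{19765}{2}$ ($N = \left(- \frac{1}{2}\right) 19765 = - \frac{19765}{2} \approx -9882.5$)
$w = \frac{6896899}{850}$ ($w = \frac{1}{-850} + 8114 = - \frac{1}{850} + 8114 = \frac{6896899}{850} \approx 8114.0$)
$\left(-42431 + 41789\right) \left(w + N\right) = \left(-42431 + 41789\right) \left(\frac{6896899}{850} - \frac{19765}{2}\right) = \left(-642\right) \left(- \frac{751613}{425}\right) = \frac{482535546}{425}$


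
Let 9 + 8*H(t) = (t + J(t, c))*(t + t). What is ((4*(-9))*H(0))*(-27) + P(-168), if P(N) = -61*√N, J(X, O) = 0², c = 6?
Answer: -2187/2 - 122*I*√42 ≈ -1093.5 - 790.65*I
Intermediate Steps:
J(X, O) = 0
H(t) = -9/8 + t²/4 (H(t) = -9/8 + ((t + 0)*(t + t))/8 = -9/8 + (t*(2*t))/8 = -9/8 + (2*t²)/8 = -9/8 + t²/4)
((4*(-9))*H(0))*(-27) + P(-168) = ((4*(-9))*(-9/8 + (¼)*0²))*(-27) - 122*I*√42 = -36*(-9/8 + (¼)*0)*(-27) - 122*I*√42 = -36*(-9/8 + 0)*(-27) - 122*I*√42 = -36*(-9/8)*(-27) - 122*I*√42 = (81/2)*(-27) - 122*I*√42 = -2187/2 - 122*I*√42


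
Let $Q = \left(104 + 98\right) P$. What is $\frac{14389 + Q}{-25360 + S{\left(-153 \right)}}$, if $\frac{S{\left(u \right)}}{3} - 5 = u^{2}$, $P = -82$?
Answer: $- \frac{2175}{44882} \approx -0.04846$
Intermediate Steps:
$S{\left(u \right)} = 15 + 3 u^{2}$
$Q = -16564$ ($Q = \left(104 + 98\right) \left(-82\right) = 202 \left(-82\right) = -16564$)
$\frac{14389 + Q}{-25360 + S{\left(-153 \right)}} = \frac{14389 - 16564}{-25360 + \left(15 + 3 \left(-153\right)^{2}\right)} = - \frac{2175}{-25360 + \left(15 + 3 \cdot 23409\right)} = - \frac{2175}{-25360 + \left(15 + 70227\right)} = - \frac{2175}{-25360 + 70242} = - \frac{2175}{44882}$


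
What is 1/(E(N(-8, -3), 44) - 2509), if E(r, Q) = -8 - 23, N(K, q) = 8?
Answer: -1/2540 ≈ -0.00039370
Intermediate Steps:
E(r, Q) = -31
1/(E(N(-8, -3), 44) - 2509) = 1/(-31 - 2509) = 1/(-2540) = -1/2540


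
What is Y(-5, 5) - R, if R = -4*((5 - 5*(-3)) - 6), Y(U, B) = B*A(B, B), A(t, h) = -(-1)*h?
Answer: 81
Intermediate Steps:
A(t, h) = h
Y(U, B) = B² (Y(U, B) = B*B = B²)
R = -56 (R = -4*((5 + 15) - 6) = -4*(20 - 6) = -4*14 = -56)
Y(-5, 5) - R = 5² - 1*(-56) = 25 + 56 = 81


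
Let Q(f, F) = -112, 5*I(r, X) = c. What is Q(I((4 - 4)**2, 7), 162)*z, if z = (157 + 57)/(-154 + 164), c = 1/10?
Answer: -11984/5 ≈ -2396.8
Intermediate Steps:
c = 1/10 ≈ 0.10000
I(r, X) = 1/50 (I(r, X) = (1/5)*(1/10) = 1/50)
z = 107/5 (z = 214/10 = 214*(1/10) = 107/5 ≈ 21.400)
Q(I((4 - 4)**2, 7), 162)*z = -112*107/5 = -11984/5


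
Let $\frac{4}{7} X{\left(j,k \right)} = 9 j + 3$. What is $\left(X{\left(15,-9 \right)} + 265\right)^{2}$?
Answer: $\frac{1026169}{4} \approx 2.5654 \cdot 10^{5}$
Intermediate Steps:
$X{\left(j,k \right)} = \frac{21}{4} + \frac{63 j}{4}$ ($X{\left(j,k \right)} = \frac{7 \left(9 j + 3\right)}{4} = \frac{7 \left(3 + 9 j\right)}{4} = \frac{21}{4} + \frac{63 j}{4}$)
$\left(X{\left(15,-9 \right)} + 265\right)^{2} = \left(\left(\frac{21}{4} + \frac{63}{4} \cdot 15\right) + 265\right)^{2} = \left(\left(\frac{21}{4} + \frac{945}{4}\right) + 265\right)^{2} = \left(\frac{483}{2} + 265\right)^{2} = \left(\frac{1013}{2}\right)^{2} = \frac{1026169}{4}$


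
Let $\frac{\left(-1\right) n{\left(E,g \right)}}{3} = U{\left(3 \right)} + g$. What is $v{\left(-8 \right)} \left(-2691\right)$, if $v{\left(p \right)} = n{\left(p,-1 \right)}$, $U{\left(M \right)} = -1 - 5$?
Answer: $-56511$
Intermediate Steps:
$U{\left(M \right)} = -6$
$n{\left(E,g \right)} = 18 - 3 g$ ($n{\left(E,g \right)} = - 3 \left(-6 + g\right) = 18 - 3 g$)
$v{\left(p \right)} = 21$ ($v{\left(p \right)} = 18 - -3 = 18 + 3 = 21$)
$v{\left(-8 \right)} \left(-2691\right) = 21 \left(-2691\right) = -56511$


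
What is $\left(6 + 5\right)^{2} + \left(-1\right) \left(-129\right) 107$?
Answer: $13924$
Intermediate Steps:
$\left(6 + 5\right)^{2} + \left(-1\right) \left(-129\right) 107 = 11^{2} + 129 \cdot 107 = 121 + 13803 = 13924$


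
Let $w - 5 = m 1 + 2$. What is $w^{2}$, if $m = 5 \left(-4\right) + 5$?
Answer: $64$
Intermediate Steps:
$m = -15$ ($m = -20 + 5 = -15$)
$w = -8$ ($w = 5 + \left(\left(-15\right) 1 + 2\right) = 5 + \left(-15 + 2\right) = 5 - 13 = -8$)
$w^{2} = \left(-8\right)^{2} = 64$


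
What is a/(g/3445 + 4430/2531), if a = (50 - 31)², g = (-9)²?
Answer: 165666605/814019 ≈ 203.52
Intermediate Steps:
g = 81
a = 361 (a = 19² = 361)
a/(g/3445 + 4430/2531) = 361/(81/3445 + 4430/2531) = 361/(15466361/8719295) = 361*(8719295/15466361) = 165666605/814019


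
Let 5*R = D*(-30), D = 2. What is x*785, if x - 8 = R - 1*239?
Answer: -190755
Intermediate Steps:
R = -12 (R = (2*(-30))/5 = (⅕)*(-60) = -12)
x = -243 (x = 8 + (-12 - 1*239) = 8 + (-12 - 239) = 8 - 251 = -243)
x*785 = -243*785 = -190755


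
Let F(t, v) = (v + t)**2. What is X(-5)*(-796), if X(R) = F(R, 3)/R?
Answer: 3184/5 ≈ 636.80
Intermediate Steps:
F(t, v) = (t + v)**2
X(R) = (3 + R)**2/R (X(R) = (R + 3)**2/R = (3 + R)**2/R)
X(-5)*(-796) = ((3 - 5)**2/(-5))*(-796) = -1/5*(-2)**2*(-796) = -1/5*4*(-796) = -4/5*(-796) = 3184/5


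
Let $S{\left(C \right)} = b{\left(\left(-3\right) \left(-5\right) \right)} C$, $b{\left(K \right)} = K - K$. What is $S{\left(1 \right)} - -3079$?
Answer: $3079$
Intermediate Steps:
$b{\left(K \right)} = 0$
$S{\left(C \right)} = 0$ ($S{\left(C \right)} = 0 C = 0$)
$S{\left(1 \right)} - -3079 = 0 - -3079 = 0 + 3079 = 3079$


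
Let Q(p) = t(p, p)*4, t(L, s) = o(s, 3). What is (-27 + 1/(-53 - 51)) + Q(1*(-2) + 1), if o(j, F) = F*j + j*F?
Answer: -5305/104 ≈ -51.010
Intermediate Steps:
o(j, F) = 2*F*j (o(j, F) = F*j + F*j = 2*F*j)
t(L, s) = 6*s (t(L, s) = 2*3*s = 6*s)
Q(p) = 24*p (Q(p) = (6*p)*4 = 24*p)
(-27 + 1/(-53 - 51)) + Q(1*(-2) + 1) = (-27 + 1/(-53 - 51)) + 24*(1*(-2) + 1) = (-27 + 1/(-104)) + 24*(-2 + 1) = (-27 - 1/104) + 24*(-1) = -2809/104 - 24 = -5305/104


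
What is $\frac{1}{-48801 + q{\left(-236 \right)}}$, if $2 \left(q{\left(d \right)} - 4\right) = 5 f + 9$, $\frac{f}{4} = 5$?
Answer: $- \frac{2}{97485} \approx -2.0516 \cdot 10^{-5}$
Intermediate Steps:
$f = 20$ ($f = 4 \cdot 5 = 20$)
$q{\left(d \right)} = \frac{117}{2}$ ($q{\left(d \right)} = 4 + \frac{5 \cdot 20 + 9}{2} = 4 + \frac{100 + 9}{2} = 4 + \frac{1}{2} \cdot 109 = 4 + \frac{109}{2} = \frac{117}{2}$)
$\frac{1}{-48801 + q{\left(-236 \right)}} = \frac{1}{-48801 + \frac{117}{2}} = \frac{1}{- \frac{97485}{2}} = - \frac{2}{97485}$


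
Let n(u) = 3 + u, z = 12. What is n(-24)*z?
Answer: -252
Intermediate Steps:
n(-24)*z = (3 - 24)*12 = -21*12 = -252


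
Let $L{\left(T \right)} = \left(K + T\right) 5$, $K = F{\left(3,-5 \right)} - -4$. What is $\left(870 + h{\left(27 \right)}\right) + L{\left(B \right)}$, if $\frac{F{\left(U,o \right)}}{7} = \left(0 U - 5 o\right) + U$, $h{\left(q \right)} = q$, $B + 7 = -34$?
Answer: $1692$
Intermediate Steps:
$B = -41$ ($B = -7 - 34 = -41$)
$F{\left(U,o \right)} = - 35 o + 7 U$ ($F{\left(U,o \right)} = 7 \left(\left(0 U - 5 o\right) + U\right) = 7 \left(\left(0 - 5 o\right) + U\right) = 7 \left(- 5 o + U\right) = 7 \left(U - 5 o\right) = - 35 o + 7 U$)
$K = 200$ ($K = \left(\left(-35\right) \left(-5\right) + 7 \cdot 3\right) - -4 = \left(175 + 21\right) + 4 = 196 + 4 = 200$)
$L{\left(T \right)} = 1000 + 5 T$ ($L{\left(T \right)} = \left(200 + T\right) 5 = 1000 + 5 T$)
$\left(870 + h{\left(27 \right)}\right) + L{\left(B \right)} = \left(870 + 27\right) + \left(1000 + 5 \left(-41\right)\right) = 897 + \left(1000 - 205\right) = 897 + 795 = 1692$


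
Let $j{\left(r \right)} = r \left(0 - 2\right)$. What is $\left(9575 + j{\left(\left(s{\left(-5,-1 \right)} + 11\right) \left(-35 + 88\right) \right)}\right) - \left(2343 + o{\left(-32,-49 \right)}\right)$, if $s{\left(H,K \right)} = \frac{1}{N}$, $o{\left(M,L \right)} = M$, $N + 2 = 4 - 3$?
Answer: $6204$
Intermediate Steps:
$N = -1$ ($N = -2 + \left(4 - 3\right) = -2 + 1 = -1$)
$s{\left(H,K \right)} = -1$ ($s{\left(H,K \right)} = \frac{1}{-1} = -1$)
$j{\left(r \right)} = - 2 r$ ($j{\left(r \right)} = r \left(-2\right) = - 2 r$)
$\left(9575 + j{\left(\left(s{\left(-5,-1 \right)} + 11\right) \left(-35 + 88\right) \right)}\right) - \left(2343 + o{\left(-32,-49 \right)}\right) = \left(9575 - 2 \left(-1 + 11\right) \left(-35 + 88\right)\right) - 2311 = \left(9575 - 2 \cdot 10 \cdot 53\right) + \left(-2343 + 32\right) = \left(9575 - 1060\right) - 2311 = 8515 - 2311 = 6204$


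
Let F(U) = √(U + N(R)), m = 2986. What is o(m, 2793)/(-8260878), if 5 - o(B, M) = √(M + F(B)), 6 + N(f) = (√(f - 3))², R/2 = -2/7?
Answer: -5/8260878 + √(136857 + 21*√16205)/57826146 ≈ 5.8544e-6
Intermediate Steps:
R = -4/7 (R = 2*(-2/7) = -4/7 ≈ -0.57143)
N(f) = -9 + f (N(f) = -6 + (√(f - 3))² = -6 + (√(-3 + f))² = -6 + (-3 + f) = -9 + f)
F(U) = √(-67/7 + U) (F(U) = √(U + (-9 - 4/7)) = √(U - 67/7) = √(-67/7 + U))
o(B, M) = 5 - √(M + √(-469 + 49*B)/7)
o(m, 2793)/(-8260878) = (5 - √(2793 + √(-67/7 + 2986)))/(-8260878) = (5 - √(2793 + √(20835/7)))*(-1/8260878) = (5 - √(2793 + 3*√16205/7))*(-1/8260878) = -5/8260878 + √(2793 + 3*√16205/7)/8260878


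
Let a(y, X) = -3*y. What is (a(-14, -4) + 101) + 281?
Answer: 424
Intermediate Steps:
(a(-14, -4) + 101) + 281 = (-3*(-14) + 101) + 281 = (42 + 101) + 281 = 143 + 281 = 424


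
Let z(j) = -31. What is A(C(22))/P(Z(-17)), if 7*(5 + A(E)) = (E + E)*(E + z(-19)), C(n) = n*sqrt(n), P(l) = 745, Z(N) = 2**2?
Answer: 21261/5215 - 1364*sqrt(22)/5215 ≈ 2.8501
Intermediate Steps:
Z(N) = 4
C(n) = n**(3/2)
A(E) = -5 + 2*E*(-31 + E)/7 (A(E) = -5 + ((E + E)*(E - 31))/7 = -5 + ((2*E)*(-31 + E))/7 = -5 + (2*E*(-31 + E))/7 = -5 + 2*E*(-31 + E)/7)
A(C(22))/P(Z(-17)) = (-5 - 1364*sqrt(22)/7 + 2*(22**(3/2))**2/7)/745 = (-5 - 1364*sqrt(22)/7 + 2*(22*sqrt(22))**2/7)*(1/745) = (-5 - 1364*sqrt(22)/7 + (2/7)*10648)*(1/745) = (-5 - 1364*sqrt(22)/7 + 21296/7)*(1/745) = (21261/7 - 1364*sqrt(22)/7)*(1/745) = 21261/5215 - 1364*sqrt(22)/5215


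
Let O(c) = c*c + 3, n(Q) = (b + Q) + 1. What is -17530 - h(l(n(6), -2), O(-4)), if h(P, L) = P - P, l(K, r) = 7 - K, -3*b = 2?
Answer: -17530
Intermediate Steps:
b = -⅔ (b = -⅓*2 = -⅔ ≈ -0.66667)
n(Q) = ⅓ + Q (n(Q) = (-⅔ + Q) + 1 = ⅓ + Q)
O(c) = 3 + c² (O(c) = c² + 3 = 3 + c²)
h(P, L) = 0
-17530 - h(l(n(6), -2), O(-4)) = -17530 - 1*0 = -17530 + 0 = -17530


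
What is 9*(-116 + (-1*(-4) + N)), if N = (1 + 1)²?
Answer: -972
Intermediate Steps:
N = 4 (N = 2² = 4)
9*(-116 + (-1*(-4) + N)) = 9*(-116 + (-1*(-4) + 4)) = 9*(-116 + (4 + 4)) = 9*(-116 + 8) = 9*(-108) = -972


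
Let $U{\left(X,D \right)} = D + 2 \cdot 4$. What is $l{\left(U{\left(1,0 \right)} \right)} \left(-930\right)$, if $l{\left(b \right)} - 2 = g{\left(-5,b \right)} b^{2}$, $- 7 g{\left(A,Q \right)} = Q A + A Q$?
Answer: $- \frac{4774620}{7} \approx -6.8209 \cdot 10^{5}$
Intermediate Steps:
$U{\left(X,D \right)} = 8 + D$ ($U{\left(X,D \right)} = D + 8 = 8 + D$)
$g{\left(A,Q \right)} = - \frac{2 A Q}{7}$ ($g{\left(A,Q \right)} = - \frac{Q A + A Q}{7} = - \frac{A Q + A Q}{7} = - \frac{2 A Q}{7}$)
$l{\left(b \right)} = 2 + \frac{10 b^{3}}{7}$ ($l{\left(b \right)} = 2 + \left(- \frac{2}{7}\right) \left(-5\right) b b^{2} = 2 + \frac{10 b}{7} b^{2} = 2 + \frac{10 b^{3}}{7}$)
$l{\left(U{\left(1,0 \right)} \right)} \left(-930\right) = \left(2 + \frac{10 \left(8 + 0\right)^{3}}{7}\right) \left(-930\right) = \left(2 + \frac{10 \cdot 8^{3}}{7}\right) \left(-930\right) = \left(2 + \frac{10}{7} \cdot 512\right) \left(-930\right) = \left(2 + \frac{5120}{7}\right) \left(-930\right) = \frac{5134}{7} \left(-930\right) = - \frac{4774620}{7}$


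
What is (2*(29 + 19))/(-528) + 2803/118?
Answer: 30597/1298 ≈ 23.572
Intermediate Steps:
(2*(29 + 19))/(-528) + 2803/118 = (2*48)*(-1/528) + 2803*(1/118) = 96*(-1/528) + 2803/118 = -2/11 + 2803/118 = 30597/1298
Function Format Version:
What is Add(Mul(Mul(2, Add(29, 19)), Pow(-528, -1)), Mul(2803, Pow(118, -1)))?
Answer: Rational(30597, 1298) ≈ 23.572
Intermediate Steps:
Add(Mul(Mul(2, Add(29, 19)), Pow(-528, -1)), Mul(2803, Pow(118, -1))) = Add(Mul(Mul(2, 48), Rational(-1, 528)), Mul(2803, Rational(1, 118))) = Add(Mul(96, Rational(-1, 528)), Rational(2803, 118)) = Add(Rational(-2, 11), Rational(2803, 118)) = Rational(30597, 1298)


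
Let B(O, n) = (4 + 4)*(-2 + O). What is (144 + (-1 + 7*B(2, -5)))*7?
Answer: 1001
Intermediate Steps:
B(O, n) = -16 + 8*O (B(O, n) = 8*(-2 + O) = -16 + 8*O)
(144 + (-1 + 7*B(2, -5)))*7 = (144 + (-1 + 7*(-16 + 8*2)))*7 = (144 + (-1 + 7*(-16 + 16)))*7 = (144 + (-1 + 7*0))*7 = (144 + (-1 + 0))*7 = (144 - 1)*7 = 143*7 = 1001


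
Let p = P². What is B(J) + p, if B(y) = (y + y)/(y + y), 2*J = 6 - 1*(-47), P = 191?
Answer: 36482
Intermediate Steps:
p = 36481 (p = 191² = 36481)
J = 53/2 (J = (6 - 1*(-47))/2 = (6 + 47)/2 = (½)*53 = 53/2 ≈ 26.500)
B(y) = 1 (B(y) = (2*y)/((2*y)) = (2*y)*(1/(2*y)) = 1)
B(J) + p = 1 + 36481 = 36482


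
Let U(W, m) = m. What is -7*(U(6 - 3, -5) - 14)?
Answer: 133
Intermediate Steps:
-7*(U(6 - 3, -5) - 14) = -7*(-5 - 14) = -7*(-19) = 133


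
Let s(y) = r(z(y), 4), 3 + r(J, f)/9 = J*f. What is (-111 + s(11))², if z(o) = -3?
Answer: 60516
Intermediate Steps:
r(J, f) = -27 + 9*J*f (r(J, f) = -27 + 9*(J*f) = -27 + 9*J*f)
s(y) = -135 (s(y) = -27 + 9*(-3)*4 = -27 - 108 = -135)
(-111 + s(11))² = (-111 - 135)² = (-246)² = 60516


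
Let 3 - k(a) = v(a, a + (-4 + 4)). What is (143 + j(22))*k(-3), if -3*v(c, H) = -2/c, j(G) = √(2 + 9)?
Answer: 4147/9 + 29*√11/9 ≈ 471.46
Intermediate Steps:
j(G) = √11
v(c, H) = 2/(3*c) (v(c, H) = -(-2)/(3*c) = 2/(3*c))
k(a) = 3 - 2/(3*a)
(143 + j(22))*k(-3) = (143 + √11)*(3 - ⅔/(-3)) = (143 + √11)*(3 - ⅔*(-⅓)) = (143 + √11)*(3 + 2/9) = (143 + √11)*(29/9) = 4147/9 + 29*√11/9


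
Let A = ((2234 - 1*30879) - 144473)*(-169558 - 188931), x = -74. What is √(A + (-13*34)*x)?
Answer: √62060931410 ≈ 2.4912e+5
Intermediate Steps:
A = 62060898702 (A = ((2234 - 30879) - 144473)*(-358489) = (-28645 - 144473)*(-358489) = -173118*(-358489) = 62060898702)
√(A + (-13*34)*x) = √(62060898702 - 13*34*(-74)) = √(62060898702 - 442*(-74)) = √(62060898702 + 32708) = √62060931410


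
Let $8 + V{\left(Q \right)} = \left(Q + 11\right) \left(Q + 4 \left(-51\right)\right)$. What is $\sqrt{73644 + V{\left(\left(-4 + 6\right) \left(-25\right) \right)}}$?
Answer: $\sqrt{83542} \approx 289.04$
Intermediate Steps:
$V{\left(Q \right)} = -8 + \left(-204 + Q\right) \left(11 + Q\right)$ ($V{\left(Q \right)} = -8 + \left(Q + 11\right) \left(Q + 4 \left(-51\right)\right) = -8 + \left(11 + Q\right) \left(Q - 204\right) = -8 + \left(11 + Q\right) \left(-204 + Q\right) = -8 + \left(-204 + Q\right) \left(11 + Q\right)$)
$\sqrt{73644 + V{\left(\left(-4 + 6\right) \left(-25\right) \right)}} = \sqrt{73644 - \left(2252 - 625 \left(-4 + 6\right)^{2} + 193 \left(-4 + 6\right) \left(-25\right)\right)} = \sqrt{73644 - \left(2252 - 2500 + 193 \cdot 2 \left(-25\right)\right)} = \sqrt{73644 - \left(-7398 - 2500\right)} = \sqrt{73644 + \left(-2252 + 2500 + 9650\right)} = \sqrt{73644 + 9898} = \sqrt{83542}$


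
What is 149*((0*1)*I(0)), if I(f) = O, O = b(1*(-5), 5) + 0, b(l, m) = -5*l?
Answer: 0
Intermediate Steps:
O = 25 (O = -5*(-5) + 0 = 25 + 0 = 25)
I(f) = 25
149*((0*1)*I(0)) = 149*((0*1)*25) = 149*(0*25) = 149*0 = 0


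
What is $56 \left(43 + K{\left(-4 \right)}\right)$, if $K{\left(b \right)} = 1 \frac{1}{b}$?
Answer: $2394$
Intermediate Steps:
$K{\left(b \right)} = \frac{1}{b}$
$56 \left(43 + K{\left(-4 \right)}\right) = 56 \left(43 + \frac{1}{-4}\right) = 56 \left(43 - \frac{1}{4}\right) = 56 \cdot \frac{171}{4} = 2394$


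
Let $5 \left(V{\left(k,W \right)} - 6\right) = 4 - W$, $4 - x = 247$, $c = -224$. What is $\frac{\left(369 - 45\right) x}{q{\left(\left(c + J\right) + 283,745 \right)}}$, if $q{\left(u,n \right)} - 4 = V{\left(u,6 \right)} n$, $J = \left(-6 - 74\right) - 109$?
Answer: $- \frac{2187}{116} \approx -18.853$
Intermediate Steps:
$x = -243$ ($x = 4 - 247 = -243$)
$V{\left(k,W \right)} = \frac{34}{5} - \frac{W}{5}$ ($V{\left(k,W \right)} = 6 + \frac{4 - W}{5} = 6 - \left(- \frac{4}{5} + \frac{W}{5}\right) = \frac{34}{5} - \frac{W}{5}$)
$J = -189$ ($J = -80 - 109 = -189$)
$q{\left(u,n \right)} = 4 + \frac{28 n}{5}$ ($q{\left(u,n \right)} = 4 + \left(\frac{34}{5} - \frac{6}{5}\right) n = 4 + \frac{28 n}{5}$)
$\frac{\left(369 - 45\right) x}{q{\left(\left(c + J\right) + 283,745 \right)}} = \frac{\left(369 - 45\right) \left(-243\right)}{4 + \frac{28}{5} \cdot 745} = \frac{324 \left(-243\right)}{4 + 4172} = - \frac{78732}{4176} = \left(-78732\right) \frac{1}{4176} = - \frac{2187}{116}$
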